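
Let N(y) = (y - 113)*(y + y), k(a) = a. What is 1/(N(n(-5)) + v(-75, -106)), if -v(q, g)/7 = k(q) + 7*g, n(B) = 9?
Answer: 1/3847 ≈ 0.00025994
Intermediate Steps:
v(q, g) = -49*g - 7*q (v(q, g) = -7*(q + 7*g) = -49*g - 7*q)
N(y) = 2*y*(-113 + y) (N(y) = (-113 + y)*(2*y) = 2*y*(-113 + y))
1/(N(n(-5)) + v(-75, -106)) = 1/(2*9*(-113 + 9) + (-49*(-106) - 7*(-75))) = 1/(2*9*(-104) + (5194 + 525)) = 1/(-1872 + 5719) = 1/3847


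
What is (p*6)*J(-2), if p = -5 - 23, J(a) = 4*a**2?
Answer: -2688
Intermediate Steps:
p = -28
(p*6)*J(-2) = (-28*6)*(4*(-2)**2) = -672*4 = -168*16 = -2688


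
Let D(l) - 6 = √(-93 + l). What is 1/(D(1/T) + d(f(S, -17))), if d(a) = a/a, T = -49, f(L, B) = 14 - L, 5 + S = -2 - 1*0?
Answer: 343/6959 - 7*I*√4558/6959 ≈ 0.049289 - 0.067911*I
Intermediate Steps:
S = -7 (S = -5 + (-2 - 1*0) = -5 + (-2 + 0) = -5 - 2 = -7)
d(a) = 1
D(l) = 6 + √(-93 + l)
1/(D(1/T) + d(f(S, -17))) = 1/((6 + √(-93 + 1/(-49))) + 1) = 1/((6 + √(-93 - 1/49)) + 1) = 1/((6 + √(-4558/49)) + 1) = 1/((6 + I*√4558/7) + 1) = 1/(7 + I*√4558/7)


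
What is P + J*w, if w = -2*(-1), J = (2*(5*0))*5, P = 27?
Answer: 27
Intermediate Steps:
J = 0 (J = (2*0)*5 = 0*5 = 0)
w = 2
P + J*w = 27 + 0*2 = 27 + 0 = 27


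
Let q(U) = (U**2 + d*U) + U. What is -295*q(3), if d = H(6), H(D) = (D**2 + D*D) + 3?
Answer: -69915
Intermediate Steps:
H(D) = 3 + 2*D**2 (H(D) = (D**2 + D**2) + 3 = 2*D**2 + 3 = 3 + 2*D**2)
d = 75 (d = 3 + 2*6**2 = 3 + 2*36 = 3 + 72 = 75)
q(U) = U**2 + 76*U (q(U) = (U**2 + 75*U) + U = U**2 + 76*U)
-295*q(3) = -885*(76 + 3) = -885*79 = -295*237 = -69915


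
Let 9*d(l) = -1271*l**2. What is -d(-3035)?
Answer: 11707466975/9 ≈ 1.3008e+9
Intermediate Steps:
d(l) = -1271*l**2/9 (d(l) = (-1271*l**2)/9 = -1271*l**2/9)
-d(-3035) = -(-1271)*(-3035)**2/9 = -(-1271)*9211225/9 = -1*(-11707466975/9) = 11707466975/9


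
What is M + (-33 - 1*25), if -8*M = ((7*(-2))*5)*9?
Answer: 83/4 ≈ 20.750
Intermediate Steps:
M = 315/4 (M = -(7*(-2))*5*9/8 = -(-14*5)*9/8 = -(-35)*9/4 = -1/8*(-630) = 315/4 ≈ 78.750)
M + (-33 - 1*25) = 315/4 + (-33 - 1*25) = 315/4 + (-33 - 25) = 315/4 - 58 = 83/4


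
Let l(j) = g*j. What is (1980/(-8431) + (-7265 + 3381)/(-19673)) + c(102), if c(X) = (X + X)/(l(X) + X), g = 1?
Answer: 159656527/165863063 ≈ 0.96258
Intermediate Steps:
l(j) = j (l(j) = 1*j = j)
c(X) = 1 (c(X) = (X + X)/(X + X) = (2*X)/((2*X)) = (2*X)*(1/(2*X)) = 1)
(1980/(-8431) + (-7265 + 3381)/(-19673)) + c(102) = (1980/(-8431) + (-7265 + 3381)/(-19673)) + 1 = (1980*(-1/8431) - 3884*(-1/19673)) + 1 = (-1980/8431 + 3884/19673) + 1 = -6206536/165863063 + 1 = 159656527/165863063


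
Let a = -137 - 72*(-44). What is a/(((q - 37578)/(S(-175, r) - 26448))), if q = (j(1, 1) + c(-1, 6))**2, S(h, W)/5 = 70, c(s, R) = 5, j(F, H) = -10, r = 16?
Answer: 79103038/37553 ≈ 2106.4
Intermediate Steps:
S(h, W) = 350 (S(h, W) = 5*70 = 350)
a = 3031 (a = -137 + 3168 = 3031)
q = 25 (q = (-10 + 5)**2 = (-5)**2 = 25)
a/(((q - 37578)/(S(-175, r) - 26448))) = 3031/(((25 - 37578)/(350 - 26448))) = 3031/((-37553/(-26098))) = 3031/((-37553*(-1/26098))) = 3031/(37553/26098) = 3031*(26098/37553) = 79103038/37553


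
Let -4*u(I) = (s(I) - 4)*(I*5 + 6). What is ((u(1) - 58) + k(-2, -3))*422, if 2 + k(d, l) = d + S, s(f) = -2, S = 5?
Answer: -17091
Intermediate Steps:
k(d, l) = 3 + d (k(d, l) = -2 + (d + 5) = -2 + (5 + d) = 3 + d)
u(I) = 9 + 15*I/2 (u(I) = -(-2 - 4)*(I*5 + 6)/4 = -(-3)*(5*I + 6)/2 = -(-3)*(6 + 5*I)/2 = -(-36 - 30*I)/4 = 9 + 15*I/2)
((u(1) - 58) + k(-2, -3))*422 = (((9 + (15/2)*1) - 58) + (3 - 2))*422 = (((9 + 15/2) - 58) + 1)*422 = ((33/2 - 58) + 1)*422 = (-83/2 + 1)*422 = -81/2*422 = -17091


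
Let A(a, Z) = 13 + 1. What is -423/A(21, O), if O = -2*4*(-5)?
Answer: -423/14 ≈ -30.214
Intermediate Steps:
O = 40 (O = -8*(-5) = 40)
A(a, Z) = 14
-423/A(21, O) = -423/14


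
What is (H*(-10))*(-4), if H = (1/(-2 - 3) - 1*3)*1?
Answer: -128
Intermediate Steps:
H = -16/5 (H = (1/(-5) - 3)*1 = (-⅕ - 3)*1 = -16/5*1 = -16/5 ≈ -3.2000)
(H*(-10))*(-4) = -16/5*(-10)*(-4) = 32*(-4) = -128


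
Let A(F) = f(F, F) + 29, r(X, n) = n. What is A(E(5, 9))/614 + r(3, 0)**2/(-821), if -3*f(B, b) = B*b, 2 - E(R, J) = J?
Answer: 19/921 ≈ 0.020630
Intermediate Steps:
E(R, J) = 2 - J
f(B, b) = -B*b/3
A(F) = 29 - F**2/3 (A(F) = -F*F/3 + 29 = -F**2/3 + 29 = 29 - F**2/3)
A(E(5, 9))/614 + r(3, 0)**2/(-821) = (29 - (2 - 1*9)**2/3)/614 + 0**2/(-821) = (29 - (2 - 9)**2/3)*(1/614) + 0*(-1/821) = (29 - 1/3*(-7)**2)*(1/614) + 0 = (29 - 1/3*49)*(1/614) + 0 = (29 - 49/3)*(1/614) + 0 = (38/3)*(1/614) + 0 = 19/921 + 0 = 19/921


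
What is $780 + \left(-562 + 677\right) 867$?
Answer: $100485$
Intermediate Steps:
$780 + \left(-562 + 677\right) 867 = 780 + 115 \cdot 867 = 780 + 99705 = 100485$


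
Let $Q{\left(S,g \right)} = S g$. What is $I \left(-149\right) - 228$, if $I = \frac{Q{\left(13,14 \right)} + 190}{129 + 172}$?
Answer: $- \frac{124056}{301} \approx -412.15$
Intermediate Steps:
$I = \frac{372}{301}$ ($I = \frac{13 \cdot 14 + 190}{129 + 172} = \frac{182 + 190}{301} = 372 \cdot \frac{1}{301} = \frac{372}{301} \approx 1.2359$)
$I \left(-149\right) - 228 = \frac{372}{301} \left(-149\right) - 228 = - \frac{55428}{301} - 228 = - \frac{124056}{301}$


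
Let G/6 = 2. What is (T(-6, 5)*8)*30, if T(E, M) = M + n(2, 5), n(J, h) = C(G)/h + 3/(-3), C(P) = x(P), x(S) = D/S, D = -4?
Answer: 944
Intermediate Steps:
G = 12 (G = 6*2 = 12)
x(S) = -4/S
C(P) = -4/P
n(J, h) = -1 - 1/(3*h) (n(J, h) = (-4/12)/h + 3/(-3) = (-4*1/12)/h + 3*(-⅓) = -1/(3*h) - 1 = -1 - 1/(3*h))
T(E, M) = -16/15 + M (T(E, M) = M + (-⅓ - 1*5)/5 = M + (-⅓ - 5)/5 = M + (⅕)*(-16/3) = M - 16/15 = -16/15 + M)
(T(-6, 5)*8)*30 = ((-16/15 + 5)*8)*30 = ((59/15)*8)*30 = (472/15)*30 = 944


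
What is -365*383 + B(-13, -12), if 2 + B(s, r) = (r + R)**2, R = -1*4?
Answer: -139541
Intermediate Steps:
R = -4
B(s, r) = -2 + (-4 + r)**2 (B(s, r) = -2 + (r - 4)**2 = -2 + (-4 + r)**2)
-365*383 + B(-13, -12) = -365*383 + (-2 + (-4 - 12)**2) = -139795 + (-2 + (-16)**2) = -139795 + (-2 + 256) = -139795 + 254 = -139541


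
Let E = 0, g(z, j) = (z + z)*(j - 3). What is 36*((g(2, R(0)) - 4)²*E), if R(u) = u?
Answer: 0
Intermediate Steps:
g(z, j) = 2*z*(-3 + j) (g(z, j) = (2*z)*(-3 + j) = 2*z*(-3 + j))
36*((g(2, R(0)) - 4)²*E) = 36*((2*2*(-3 + 0) - 4)²*0) = 36*((2*2*(-3) - 4)²*0) = 36*((-12 - 4)²*0) = 36*((-16)²*0) = 36*(256*0) = 36*0 = 0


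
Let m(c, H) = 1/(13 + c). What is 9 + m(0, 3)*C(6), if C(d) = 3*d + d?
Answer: 141/13 ≈ 10.846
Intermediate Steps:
C(d) = 4*d
9 + m(0, 3)*C(6) = 9 + (4*6)/(13 + 0) = 9 + 24/13 = 141/13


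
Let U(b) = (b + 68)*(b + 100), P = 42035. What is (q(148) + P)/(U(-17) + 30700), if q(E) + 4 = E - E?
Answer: 42031/34933 ≈ 1.2032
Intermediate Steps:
q(E) = -4 (q(E) = -4 + (E - E) = -4 + 0 = -4)
U(b) = (68 + b)*(100 + b)
(q(148) + P)/(U(-17) + 30700) = (-4 + 42035)/((6800 + (-17)² + 168*(-17)) + 30700) = 42031/((6800 + 289 - 2856) + 30700) = 42031/(4233 + 30700) = 42031/34933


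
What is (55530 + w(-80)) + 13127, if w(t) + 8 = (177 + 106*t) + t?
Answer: 60266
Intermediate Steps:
w(t) = 169 + 107*t (w(t) = -8 + ((177 + 106*t) + t) = -8 + (177 + 107*t) = 169 + 107*t)
(55530 + w(-80)) + 13127 = (55530 + (169 + 107*(-80))) + 13127 = (55530 + (169 - 8560)) + 13127 = (55530 - 8391) + 13127 = 47139 + 13127 = 60266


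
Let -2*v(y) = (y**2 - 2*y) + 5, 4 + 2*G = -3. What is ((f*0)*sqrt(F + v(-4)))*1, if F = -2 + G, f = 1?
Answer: 0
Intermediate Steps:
G = -7/2 (G = -2 + (1/2)*(-3) = -2 - 3/2 = -7/2 ≈ -3.5000)
v(y) = -5/2 + y - y**2/2 (v(y) = -((y**2 - 2*y) + 5)/2 = -(5 + y**2 - 2*y)/2 = -5/2 + y - y**2/2)
F = -11/2 (F = -2 - 7/2 = -11/2 ≈ -5.5000)
((f*0)*sqrt(F + v(-4)))*1 = ((1*0)*sqrt(-11/2 + (-5/2 - 4 - 1/2*(-4)**2)))*1 = (0*sqrt(-11/2 + (-5/2 - 4 - 1/2*16)))*1 = (0*sqrt(-11/2 + (-5/2 - 4 - 8)))*1 = (0*sqrt(-11/2 - 29/2))*1 = (0*sqrt(-20))*1 = (0*(2*I*sqrt(5)))*1 = 0*1 = 0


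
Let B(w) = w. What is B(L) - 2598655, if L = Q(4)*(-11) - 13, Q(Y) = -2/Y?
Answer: -5197325/2 ≈ -2.5987e+6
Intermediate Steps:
L = -15/2 (L = -2/4*(-11) - 13 = -2*¼*(-11) - 13 = -½*(-11) - 13 = 11/2 - 13 = -15/2 ≈ -7.5000)
B(L) - 2598655 = -15/2 - 2598655 = -5197325/2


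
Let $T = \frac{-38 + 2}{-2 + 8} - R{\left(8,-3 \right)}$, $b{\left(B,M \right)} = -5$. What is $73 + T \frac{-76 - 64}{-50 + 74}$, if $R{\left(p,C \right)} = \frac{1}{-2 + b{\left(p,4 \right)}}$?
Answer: $\frac{643}{6} \approx 107.17$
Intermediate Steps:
$R{\left(p,C \right)} = - \frac{1}{7}$ ($R{\left(p,C \right)} = \frac{1}{-2 - 5} = \frac{1}{-7} = - \frac{1}{7}$)
$T = - \frac{41}{7}$ ($T = \frac{-38 + 2}{-2 + 8} - - \frac{1}{7} = - \frac{36}{6} + \frac{1}{7} = \left(-36\right) \frac{1}{6} + \frac{1}{7} = -6 + \frac{1}{7} = - \frac{41}{7} \approx -5.8571$)
$73 + T \frac{-76 - 64}{-50 + 74} = 73 - \frac{41 \frac{-76 - 64}{-50 + 74}}{7} = 73 - \frac{41 \left(- \frac{140}{24}\right)}{7} = 73 - \frac{41 \left(\left(-140\right) \frac{1}{24}\right)}{7} = 73 - - \frac{205}{6} = 73 + \frac{205}{6} = \frac{643}{6}$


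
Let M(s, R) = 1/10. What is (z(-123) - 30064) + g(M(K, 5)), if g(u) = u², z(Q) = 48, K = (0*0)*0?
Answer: -3001599/100 ≈ -30016.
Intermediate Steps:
K = 0 (K = 0*0 = 0)
M(s, R) = ⅒
(z(-123) - 30064) + g(M(K, 5)) = (48 - 30064) + (⅒)² = -30016 + 1/100 = -3001599/100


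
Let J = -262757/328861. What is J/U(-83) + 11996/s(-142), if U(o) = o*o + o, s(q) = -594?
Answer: -13424969378897/664753705902 ≈ -20.195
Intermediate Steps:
U(o) = o + o**2 (U(o) = o**2 + o = o + o**2)
J = -262757/328861 (J = -262757*1/328861 = -262757/328861 ≈ -0.79899)
J/U(-83) + 11996/s(-142) = -262757*(-1/(83*(1 - 83)))/328861 + 11996/(-594) = -262757/(328861*((-83*(-82)))) + 11996*(-1/594) = -262757/328861/6806 - 5998/297 = -262757/328861*1/6806 - 5998/297 = -262757/2238227966 - 5998/297 = -13424969378897/664753705902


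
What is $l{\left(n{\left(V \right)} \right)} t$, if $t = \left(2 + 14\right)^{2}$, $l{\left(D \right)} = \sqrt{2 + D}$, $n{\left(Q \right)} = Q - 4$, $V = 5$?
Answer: $256 \sqrt{3} \approx 443.4$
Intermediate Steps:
$n{\left(Q \right)} = -4 + Q$ ($n{\left(Q \right)} = Q - 4 = -4 + Q$)
$t = 256$ ($t = 16^{2} = 256$)
$l{\left(n{\left(V \right)} \right)} t = \sqrt{2 + \left(-4 + 5\right)} 256 = \sqrt{2 + 1} \cdot 256 = \sqrt{3} \cdot 256 = 256 \sqrt{3}$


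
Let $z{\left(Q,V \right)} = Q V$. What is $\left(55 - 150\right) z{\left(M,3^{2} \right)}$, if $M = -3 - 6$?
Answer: $7695$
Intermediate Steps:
$M = -9$ ($M = -3 - 6 = -9$)
$\left(55 - 150\right) z{\left(M,3^{2} \right)} = \left(55 - 150\right) \left(- 9 \cdot 3^{2}\right) = - 95 \left(\left(-9\right) 9\right) = \left(-95\right) \left(-81\right) = 7695$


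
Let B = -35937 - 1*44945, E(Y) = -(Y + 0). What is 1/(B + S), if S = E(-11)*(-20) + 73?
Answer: -1/81029 ≈ -1.2341e-5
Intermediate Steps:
E(Y) = -Y
B = -80882 (B = -35937 - 44945 = -80882)
S = -147 (S = -1*(-11)*(-20) + 73 = 11*(-20) + 73 = -220 + 73 = -147)
1/(B + S) = 1/(-80882 - 147) = 1/(-81029) = -1/81029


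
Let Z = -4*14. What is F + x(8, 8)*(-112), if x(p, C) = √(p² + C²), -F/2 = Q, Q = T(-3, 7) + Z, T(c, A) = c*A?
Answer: 154 - 896*√2 ≈ -1113.1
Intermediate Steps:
T(c, A) = A*c
Z = -56
Q = -77 (Q = 7*(-3) - 56 = -21 - 56 = -77)
F = 154 (F = -2*(-77) = 154)
x(p, C) = √(C² + p²)
F + x(8, 8)*(-112) = 154 + √(8² + 8²)*(-112) = 154 + √(64 + 64)*(-112) = 154 + √128*(-112) = 154 + (8*√2)*(-112) = 154 - 896*√2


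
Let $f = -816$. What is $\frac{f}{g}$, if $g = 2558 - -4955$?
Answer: $- \frac{816}{7513} \approx -0.10861$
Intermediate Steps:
$g = 7513$ ($g = 2558 + 4955 = 7513$)
$\frac{f}{g} = - \frac{816}{7513}$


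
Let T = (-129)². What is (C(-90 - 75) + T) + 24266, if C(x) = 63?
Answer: 40970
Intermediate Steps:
T = 16641
(C(-90 - 75) + T) + 24266 = (63 + 16641) + 24266 = 16704 + 24266 = 40970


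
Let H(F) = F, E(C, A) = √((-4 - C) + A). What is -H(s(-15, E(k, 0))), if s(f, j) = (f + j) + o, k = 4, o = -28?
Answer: 43 - 2*I*√2 ≈ 43.0 - 2.8284*I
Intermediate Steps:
E(C, A) = √(-4 + A - C)
s(f, j) = -28 + f + j (s(f, j) = (f + j) - 28 = -28 + f + j)
-H(s(-15, E(k, 0))) = -(-28 - 15 + √(-4 + 0 - 1*4)) = -(-28 - 15 + √(-4 + 0 - 4)) = -(-28 - 15 + √(-8)) = -(-28 - 15 + 2*I*√2) = -(-43 + 2*I*√2) = 43 - 2*I*√2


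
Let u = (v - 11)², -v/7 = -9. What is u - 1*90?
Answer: 2614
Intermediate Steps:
v = 63 (v = -7*(-9) = 63)
u = 2704 (u = (63 - 11)² = 52² = 2704)
u - 1*90 = 2704 - 1*90 = 2704 - 90 = 2614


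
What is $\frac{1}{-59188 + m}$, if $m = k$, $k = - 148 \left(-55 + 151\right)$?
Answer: $- \frac{1}{73396} \approx -1.3625 \cdot 10^{-5}$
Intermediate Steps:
$k = -14208$ ($k = \left(-148\right) 96 = -14208$)
$m = -14208$
$\frac{1}{-59188 + m} = \frac{1}{-59188 - 14208} = \frac{1}{-73396} = - \frac{1}{73396}$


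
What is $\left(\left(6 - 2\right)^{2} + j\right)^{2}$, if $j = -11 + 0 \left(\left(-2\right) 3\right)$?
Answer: $25$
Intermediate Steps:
$j = -11$ ($j = -11 + 0 \left(-6\right) = -11 + 0 = -11$)
$\left(\left(6 - 2\right)^{2} + j\right)^{2} = \left(\left(6 - 2\right)^{2} - 11\right)^{2} = \left(4^{2} - 11\right)^{2} = \left(16 - 11\right)^{2} = 5^{2} = 25$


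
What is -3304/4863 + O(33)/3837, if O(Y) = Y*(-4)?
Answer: -4439788/6219777 ≈ -0.71382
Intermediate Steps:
O(Y) = -4*Y
-3304/4863 + O(33)/3837 = -3304/4863 - 4*33/3837 = -3304*1/4863 - 132*1/3837 = -3304/4863 - 44/1279 = -4439788/6219777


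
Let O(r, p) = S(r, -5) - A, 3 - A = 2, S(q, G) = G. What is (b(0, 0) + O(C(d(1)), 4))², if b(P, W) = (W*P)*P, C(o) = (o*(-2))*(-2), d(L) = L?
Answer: 36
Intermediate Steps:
A = 1 (A = 3 - 1*2 = 3 - 2 = 1)
C(o) = 4*o (C(o) = -2*o*(-2) = 4*o)
O(r, p) = -6 (O(r, p) = -5 - 1*1 = -5 - 1 = -6)
b(P, W) = W*P² (b(P, W) = (P*W)*P = W*P²)
(b(0, 0) + O(C(d(1)), 4))² = (0*0² - 6)² = (0*0 - 6)² = (0 - 6)² = (-6)² = 36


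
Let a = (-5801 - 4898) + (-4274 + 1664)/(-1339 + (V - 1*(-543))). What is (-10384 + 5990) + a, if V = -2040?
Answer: -21400569/1418 ≈ -15092.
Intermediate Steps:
a = -15169877/1418 (a = (-5801 - 4898) + (-4274 + 1664)/(-1339 + (-2040 - 1*(-543))) = -10699 - 2610/(-1339 + (-2040 + 543)) = -10699 - 2610/(-1339 - 1497) = -10699 - 2610/(-2836) = -10699 - 2610*(-1/2836) = -10699 + 1305/1418 = -15169877/1418 ≈ -10698.)
(-10384 + 5990) + a = (-10384 + 5990) - 15169877/1418 = -4394 - 15169877/1418 = -21400569/1418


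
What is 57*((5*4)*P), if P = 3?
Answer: 3420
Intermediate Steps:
57*((5*4)*P) = 57*((5*4)*3) = 57*(20*3) = 57*60 = 3420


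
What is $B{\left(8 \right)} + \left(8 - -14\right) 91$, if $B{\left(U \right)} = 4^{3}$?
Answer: $2066$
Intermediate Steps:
$B{\left(U \right)} = 64$
$B{\left(8 \right)} + \left(8 - -14\right) 91 = 64 + \left(8 - -14\right) 91 = 64 + \left(8 + 14\right) 91 = 64 + 22 \cdot 91 = 64 + 2002 = 2066$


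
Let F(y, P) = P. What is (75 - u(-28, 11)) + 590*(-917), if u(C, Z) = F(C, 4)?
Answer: -540959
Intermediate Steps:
u(C, Z) = 4
(75 - u(-28, 11)) + 590*(-917) = (75 - 1*4) + 590*(-917) = (75 - 4) - 541030 = 71 - 541030 = -540959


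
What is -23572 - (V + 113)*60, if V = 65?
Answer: -34252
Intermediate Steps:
-23572 - (V + 113)*60 = -23572 - (65 + 113)*60 = -23572 - 178*60 = -23572 - 1*10680 = -23572 - 10680 = -34252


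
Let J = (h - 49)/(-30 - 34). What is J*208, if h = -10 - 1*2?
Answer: 793/4 ≈ 198.25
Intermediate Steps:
h = -12 (h = -10 - 2 = -12)
J = 61/64 (J = (-12 - 49)/(-30 - 34) = -61/(-64) = -61*(-1/64) = 61/64 ≈ 0.95313)
J*208 = (61/64)*208 = 793/4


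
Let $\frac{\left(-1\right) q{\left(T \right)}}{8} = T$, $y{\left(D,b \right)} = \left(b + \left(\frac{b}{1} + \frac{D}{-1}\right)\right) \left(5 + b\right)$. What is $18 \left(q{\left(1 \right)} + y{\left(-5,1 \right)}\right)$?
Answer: $612$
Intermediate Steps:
$y{\left(D,b \right)} = \left(5 + b\right) \left(- D + 2 b\right)$ ($y{\left(D,b \right)} = \left(b + \left(b 1 + D \left(-1\right)\right)\right) \left(5 + b\right) = \left(b - \left(D - b\right)\right) \left(5 + b\right) = \left(- D + 2 b\right) \left(5 + b\right) = \left(5 + b\right) \left(- D + 2 b\right)$)
$q{\left(T \right)} = - 8 T$
$18 \left(q{\left(1 \right)} + y{\left(-5,1 \right)}\right) = 18 \left(\left(-8\right) 1 + \left(\left(-5\right) \left(-5\right) + 2 \cdot 1^{2} + 10 \cdot 1 - \left(-5\right) 1\right)\right) = 18 \left(-8 + \left(25 + 2 \cdot 1 + 10 + 5\right)\right) = 18 \left(-8 + \left(25 + 2 + 10 + 5\right)\right) = 18 \left(-8 + 42\right) = 18 \cdot 34 = 612$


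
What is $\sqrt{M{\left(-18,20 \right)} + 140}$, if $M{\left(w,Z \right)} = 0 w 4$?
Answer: $2 \sqrt{35} \approx 11.832$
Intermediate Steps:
$M{\left(w,Z \right)} = 0$ ($M{\left(w,Z \right)} = 0 \cdot 4 = 0$)
$\sqrt{M{\left(-18,20 \right)} + 140} = \sqrt{0 + 140} = \sqrt{140} = 2 \sqrt{35}$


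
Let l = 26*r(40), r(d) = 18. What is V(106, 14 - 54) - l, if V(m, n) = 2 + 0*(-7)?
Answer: -466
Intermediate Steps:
V(m, n) = 2 (V(m, n) = 2 + 0 = 2)
l = 468 (l = 26*18 = 468)
V(106, 14 - 54) - l = 2 - 1*468 = 2 - 468 = -466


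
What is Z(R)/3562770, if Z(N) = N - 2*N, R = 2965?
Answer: -593/712554 ≈ -0.00083222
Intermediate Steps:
Z(N) = -N
Z(R)/3562770 = -1*2965/3562770 = -2965*1/3562770 = -593/712554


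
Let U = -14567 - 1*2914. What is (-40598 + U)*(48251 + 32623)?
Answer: -4697081046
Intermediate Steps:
U = -17481 (U = -14567 - 2914 = -17481)
(-40598 + U)*(48251 + 32623) = (-40598 - 17481)*(48251 + 32623) = -58079*80874 = -4697081046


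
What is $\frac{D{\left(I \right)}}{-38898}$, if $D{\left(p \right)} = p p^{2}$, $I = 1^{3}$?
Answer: $- \frac{1}{38898} \approx -2.5708 \cdot 10^{-5}$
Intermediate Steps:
$I = 1$
$D{\left(p \right)} = p^{3}$
$\frac{D{\left(I \right)}}{-38898} = \frac{1^{3}}{-38898} = 1 \left(- \frac{1}{38898}\right) = - \frac{1}{38898}$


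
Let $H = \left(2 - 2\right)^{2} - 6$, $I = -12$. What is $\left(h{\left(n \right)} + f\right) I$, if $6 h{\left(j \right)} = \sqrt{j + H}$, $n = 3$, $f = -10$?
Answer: $120 - 2 i \sqrt{3} \approx 120.0 - 3.4641 i$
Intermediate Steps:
$H = -6$ ($H = 0^{2} - 6 = 0 - 6 = -6$)
$h{\left(j \right)} = \frac{\sqrt{-6 + j}}{6}$ ($h{\left(j \right)} = \frac{\sqrt{j - 6}}{6} = \frac{\sqrt{-6 + j}}{6}$)
$\left(h{\left(n \right)} + f\right) I = \left(\frac{\sqrt{-6 + 3}}{6} - 10\right) \left(-12\right) = \left(\frac{\sqrt{-3}}{6} - 10\right) \left(-12\right) = \left(\frac{i \sqrt{3}}{6} - 10\right) \left(-12\right) = \left(-10 + \frac{i \sqrt{3}}{6}\right) \left(-12\right) = 120 - 2 i \sqrt{3}$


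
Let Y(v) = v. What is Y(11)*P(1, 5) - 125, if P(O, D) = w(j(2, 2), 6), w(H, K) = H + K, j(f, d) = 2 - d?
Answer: -59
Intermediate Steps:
P(O, D) = 6 (P(O, D) = (2 - 1*2) + 6 = (2 - 2) + 6 = 0 + 6 = 6)
Y(11)*P(1, 5) - 125 = 11*6 - 125 = 66 - 125 = -59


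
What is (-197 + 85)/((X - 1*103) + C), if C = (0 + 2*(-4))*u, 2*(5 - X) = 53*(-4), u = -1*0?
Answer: -14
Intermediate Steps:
u = 0
X = 111 (X = 5 - 53*(-4)/2 = 5 - ½*(-212) = 5 + 106 = 111)
C = 0 (C = (0 + 2*(-4))*0 = (0 - 8)*0 = -8*0 = 0)
(-197 + 85)/((X - 1*103) + C) = (-197 + 85)/((111 - 1*103) + 0) = -112/((111 - 103) + 0) = -112/(8 + 0) = -112/8 = -112*⅛ = -14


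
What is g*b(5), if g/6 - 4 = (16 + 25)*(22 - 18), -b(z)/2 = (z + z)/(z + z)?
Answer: -2016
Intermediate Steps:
b(z) = -2 (b(z) = -2*(z + z)/(z + z) = -2*2*z/(2*z) = -2*2*z*1/(2*z) = -2*1 = -2)
g = 1008 (g = 24 + 6*((16 + 25)*(22 - 18)) = 24 + 6*(41*4) = 24 + 6*164 = 24 + 984 = 1008)
g*b(5) = 1008*(-2) = -2016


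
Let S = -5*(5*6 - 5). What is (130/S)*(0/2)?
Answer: 0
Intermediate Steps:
S = -125 (S = -5*(30 - 5) = -5*25 = -125)
(130/S)*(0/2) = (130/(-125))*(0/2) = (130*(-1/125))*(0*(½)) = -26/25*0 = 0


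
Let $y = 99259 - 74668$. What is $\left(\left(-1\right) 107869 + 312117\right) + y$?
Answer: $228839$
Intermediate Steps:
$y = 24591$
$\left(\left(-1\right) 107869 + 312117\right) + y = \left(\left(-1\right) 107869 + 312117\right) + 24591 = \left(-107869 + 312117\right) + 24591 = 204248 + 24591 = 228839$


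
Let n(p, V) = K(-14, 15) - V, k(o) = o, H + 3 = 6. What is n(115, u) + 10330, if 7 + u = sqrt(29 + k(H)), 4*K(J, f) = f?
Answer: 41363/4 - 4*sqrt(2) ≈ 10335.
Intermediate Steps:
H = 3 (H = -3 + 6 = 3)
K(J, f) = f/4
u = -7 + 4*sqrt(2) (u = -7 + sqrt(29 + 3) = -7 + sqrt(32) = -7 + 4*sqrt(2) ≈ -1.3431)
n(p, V) = 15/4 - V (n(p, V) = (1/4)*15 - V = 15/4 - V)
n(115, u) + 10330 = (15/4 - (-7 + 4*sqrt(2))) + 10330 = (15/4 + (7 - 4*sqrt(2))) + 10330 = (43/4 - 4*sqrt(2)) + 10330 = 41363/4 - 4*sqrt(2)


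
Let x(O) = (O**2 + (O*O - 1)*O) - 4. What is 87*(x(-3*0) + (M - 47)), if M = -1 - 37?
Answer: -7743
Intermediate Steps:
M = -38
x(O) = -4 + O**2 + O*(-1 + O**2) (x(O) = (O**2 + (O**2 - 1)*O) - 4 = (O**2 + (-1 + O**2)*O) - 4 = (O**2 + O*(-1 + O**2)) - 4 = -4 + O**2 + O*(-1 + O**2))
87*(x(-3*0) + (M - 47)) = 87*((-4 + (-3*0)**2 + (-3*0)**3 - (-3)*0) + (-38 - 47)) = 87*((-4 + 0**2 + 0**3 - 1*0) - 85) = 87*((-4 + 0 + 0 + 0) - 85) = 87*(-4 - 85) = 87*(-89) = -7743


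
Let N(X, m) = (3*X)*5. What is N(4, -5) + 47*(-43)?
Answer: -1961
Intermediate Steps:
N(X, m) = 15*X
N(4, -5) + 47*(-43) = 15*4 + 47*(-43) = 60 - 2021 = -1961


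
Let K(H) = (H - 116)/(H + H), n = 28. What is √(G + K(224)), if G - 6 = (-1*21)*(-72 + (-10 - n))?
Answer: √1815933/28 ≈ 48.127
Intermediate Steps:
K(H) = (-116 + H)/(2*H) (K(H) = (-116 + H)/((2*H)) = (-116 + H)*(1/(2*H)) = (-116 + H)/(2*H))
G = 2316 (G = 6 + (-1*21)*(-72 + (-10 - 1*28)) = 6 - 21*(-72 + (-10 - 28)) = 6 - 21*(-72 - 38) = 6 - 21*(-110) = 6 + 2310 = 2316)
√(G + K(224)) = √(2316 + (½)*(-116 + 224)/224) = √(2316 + (½)*(1/224)*108) = √(2316 + 27/112) = √(259419/112) = √1815933/28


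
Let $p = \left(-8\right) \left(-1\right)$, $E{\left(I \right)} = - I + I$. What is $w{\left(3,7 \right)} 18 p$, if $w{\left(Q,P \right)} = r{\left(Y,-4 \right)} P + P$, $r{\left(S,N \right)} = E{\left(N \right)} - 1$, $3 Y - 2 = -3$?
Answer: $0$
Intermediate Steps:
$Y = - \frac{1}{3}$ ($Y = \frac{2}{3} + \frac{1}{3} \left(-3\right) = \frac{2}{3} - 1 = - \frac{1}{3} \approx -0.33333$)
$E{\left(I \right)} = 0$
$r{\left(S,N \right)} = -1$ ($r{\left(S,N \right)} = 0 - 1 = -1$)
$w{\left(Q,P \right)} = 0$ ($w{\left(Q,P \right)} = - P + P = 0$)
$p = 8$
$w{\left(3,7 \right)} 18 p = 0 \cdot 18 \cdot 8 = 0 \cdot 8 = 0$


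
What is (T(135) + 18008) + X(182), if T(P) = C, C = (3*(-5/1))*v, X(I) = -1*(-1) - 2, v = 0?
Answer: 18007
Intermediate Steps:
X(I) = -1 (X(I) = 1 - 2 = -1)
C = 0 (C = (3*(-5/1))*0 = (3*(-5*1))*0 = (3*(-5))*0 = -15*0 = 0)
T(P) = 0
(T(135) + 18008) + X(182) = (0 + 18008) - 1 = 18008 - 1 = 18007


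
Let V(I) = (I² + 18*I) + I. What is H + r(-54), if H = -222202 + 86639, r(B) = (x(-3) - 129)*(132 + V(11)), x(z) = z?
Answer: -196547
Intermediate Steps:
V(I) = I² + 19*I
r(B) = -60984 (r(B) = (-3 - 129)*(132 + 11*(19 + 11)) = -132*(132 + 11*30) = -132*(132 + 330) = -132*462 = -60984)
H = -135563
H + r(-54) = -135563 - 60984 = -196547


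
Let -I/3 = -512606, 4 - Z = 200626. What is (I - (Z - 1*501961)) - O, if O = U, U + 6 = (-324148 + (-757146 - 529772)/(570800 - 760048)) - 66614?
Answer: 248971091997/94624 ≈ 2.6312e+6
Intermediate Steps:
Z = -200622 (Z = 4 - 1*200626 = 4 - 200626 = -200622)
I = 1537818 (I = -3*(-512606) = 1537818)
U = -36975387773/94624 (U = -6 + ((-324148 + (-757146 - 529772)/(570800 - 760048)) - 66614) = -6 + ((-324148 - 1286918/(-189248)) - 66614) = -6 + ((-324148 - 1286918*(-1/189248)) - 66614) = -6 + ((-324148 + 643459/94624) - 66614) = -6 + (-30671536893/94624 - 66614) = -6 - 36974820029/94624 = -36975387773/94624 ≈ -3.9076e+5)
O = -36975387773/94624 ≈ -3.9076e+5
(I - (Z - 1*501961)) - O = (1537818 - (-200622 - 1*501961)) - 1*(-36975387773/94624) = (1537818 - (-200622 - 501961)) + 36975387773/94624 = (1537818 - 1*(-702583)) + 36975387773/94624 = (1537818 + 702583) + 36975387773/94624 = 2240401 + 36975387773/94624 = 248971091997/94624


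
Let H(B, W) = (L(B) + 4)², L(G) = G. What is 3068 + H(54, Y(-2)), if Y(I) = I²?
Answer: 6432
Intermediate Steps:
H(B, W) = (4 + B)² (H(B, W) = (B + 4)² = (4 + B)²)
3068 + H(54, Y(-2)) = 3068 + (4 + 54)² = 3068 + 58² = 3068 + 3364 = 6432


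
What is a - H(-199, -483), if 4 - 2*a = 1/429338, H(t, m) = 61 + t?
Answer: 120214639/858676 ≈ 140.00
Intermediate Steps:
a = 1717351/858676 (a = 2 - 1/2/429338 = 2 - 1/2*1/429338 = 2 - 1/858676 = 1717351/858676 ≈ 2.0000)
a - H(-199, -483) = 1717351/858676 - (61 - 199) = 1717351/858676 - 1*(-138) = 1717351/858676 + 138 = 120214639/858676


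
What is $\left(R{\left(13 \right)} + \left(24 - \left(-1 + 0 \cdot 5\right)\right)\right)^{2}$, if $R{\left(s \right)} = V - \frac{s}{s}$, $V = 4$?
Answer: $784$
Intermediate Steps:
$R{\left(s \right)} = 3$ ($R{\left(s \right)} = 4 - \frac{s}{s} = 4 - 1 = 3$)
$\left(R{\left(13 \right)} + \left(24 - \left(-1 + 0 \cdot 5\right)\right)\right)^{2} = \left(3 + \left(24 - \left(-1 + 0 \cdot 5\right)\right)\right)^{2} = \left(3 + \left(24 - \left(-1 + 0\right)\right)\right)^{2} = \left(3 + \left(24 - -1\right)\right)^{2} = \left(3 + \left(24 + 1\right)\right)^{2} = \left(3 + 25\right)^{2} = 28^{2} = 784$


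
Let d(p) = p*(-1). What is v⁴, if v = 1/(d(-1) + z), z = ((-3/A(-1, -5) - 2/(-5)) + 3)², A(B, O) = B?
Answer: 390625/1210882360801 ≈ 3.2260e-7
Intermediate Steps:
d(p) = -p
z = 1024/25 (z = ((-3/(-1) - 2/(-5)) + 3)² = ((-3*(-1) - 2*(-⅕)) + 3)² = ((3 + ⅖) + 3)² = (17/5 + 3)² = (32/5)² = 1024/25 ≈ 40.960)
v = 25/1049 (v = 1/(-1*(-1) + 1024/25) = 1/(1 + 1024/25) = 1/(1049/25) = 25/1049 ≈ 0.023832)
v⁴ = (25/1049)⁴ = 390625/1210882360801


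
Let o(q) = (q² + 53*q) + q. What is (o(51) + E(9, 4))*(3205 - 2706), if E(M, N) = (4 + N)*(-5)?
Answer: 2652185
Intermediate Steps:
E(M, N) = -20 - 5*N
o(q) = q² + 54*q
(o(51) + E(9, 4))*(3205 - 2706) = (51*(54 + 51) + (-20 - 5*4))*(3205 - 2706) = (51*105 + (-20 - 20))*499 = (5355 - 40)*499 = 5315*499 = 2652185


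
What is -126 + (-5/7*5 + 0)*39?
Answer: -1857/7 ≈ -265.29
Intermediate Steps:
-126 + (-5/7*5 + 0)*39 = -126 + (-25/7 + 0)*39 = -126 - 25/7*39 = -126 - 975/7 = -1857/7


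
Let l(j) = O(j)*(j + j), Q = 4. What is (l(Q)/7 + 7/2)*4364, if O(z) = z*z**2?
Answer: 2341286/7 ≈ 3.3447e+5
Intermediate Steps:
O(z) = z**3
l(j) = 2*j**4 (l(j) = j**3*(j + j) = j**3*(2*j) = 2*j**4)
(l(Q)/7 + 7/2)*4364 = ((2*4**4)/7 + 7/2)*4364 = ((2*256)*(1/7) + 7*(1/2))*4364 = (512*(1/7) + 7/2)*4364 = (512/7 + 7/2)*4364 = (1073/14)*4364 = 2341286/7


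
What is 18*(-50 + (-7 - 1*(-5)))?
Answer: -936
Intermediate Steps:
18*(-50 + (-7 - 1*(-5))) = 18*(-50 + (-7 + 5)) = 18*(-50 - 2) = 18*(-52) = -936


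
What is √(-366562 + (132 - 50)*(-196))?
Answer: I*√382634 ≈ 618.57*I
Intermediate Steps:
√(-366562 + (132 - 50)*(-196)) = √(-366562 + 82*(-196)) = √(-366562 - 16072) = √(-382634) = I*√382634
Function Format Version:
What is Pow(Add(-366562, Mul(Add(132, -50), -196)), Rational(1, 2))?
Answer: Mul(I, Pow(382634, Rational(1, 2))) ≈ Mul(618.57, I)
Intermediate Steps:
Pow(Add(-366562, Mul(Add(132, -50), -196)), Rational(1, 2)) = Pow(Add(-366562, Mul(82, -196)), Rational(1, 2)) = Pow(Add(-366562, -16072), Rational(1, 2)) = Pow(-382634, Rational(1, 2)) = Mul(I, Pow(382634, Rational(1, 2)))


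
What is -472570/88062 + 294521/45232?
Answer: 2280411031/1991610192 ≈ 1.1450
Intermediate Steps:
-472570/88062 + 294521/45232 = -472570*1/88062 + 294521*(1/45232) = -236285/44031 + 294521/45232 = 2280411031/1991610192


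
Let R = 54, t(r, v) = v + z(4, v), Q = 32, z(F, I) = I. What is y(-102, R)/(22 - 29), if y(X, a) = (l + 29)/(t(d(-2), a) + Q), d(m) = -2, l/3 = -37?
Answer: 41/490 ≈ 0.083673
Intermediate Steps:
l = -111 (l = 3*(-37) = -111)
t(r, v) = 2*v (t(r, v) = v + v = 2*v)
y(X, a) = -82/(32 + 2*a) (y(X, a) = (-111 + 29)/(2*a + 32) = -82/(32 + 2*a))
y(-102, R)/(22 - 29) = (-41/(16 + 54))/(22 - 29) = (-41/70)/(-7) = -(-41)/(7*70) = -⅐*(-41/70) = 41/490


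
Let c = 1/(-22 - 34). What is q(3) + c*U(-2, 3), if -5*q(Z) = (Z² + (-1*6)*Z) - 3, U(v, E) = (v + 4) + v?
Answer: 12/5 ≈ 2.4000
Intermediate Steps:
U(v, E) = 4 + 2*v (U(v, E) = (4 + v) + v = 4 + 2*v)
c = -1/56 (c = 1/(-56) = -1/56 ≈ -0.017857)
q(Z) = ⅗ - Z²/5 + 6*Z/5 (q(Z) = -((Z² + (-1*6)*Z) - 3)/5 = -((Z² - 6*Z) - 3)/5 = -(-3 + Z² - 6*Z)/5 = ⅗ - Z²/5 + 6*Z/5)
q(3) + c*U(-2, 3) = (⅗ - ⅕*3² + (6/5)*3) - (4 + 2*(-2))/56 = (⅗ - ⅕*9 + 18/5) - (4 - 4)/56 = (⅗ - 9/5 + 18/5) - 1/56*0 = 12/5 + 0 = 12/5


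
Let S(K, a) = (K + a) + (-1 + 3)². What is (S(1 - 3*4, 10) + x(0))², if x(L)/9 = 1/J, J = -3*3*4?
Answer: 121/16 ≈ 7.5625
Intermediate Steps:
S(K, a) = 4 + K + a (S(K, a) = (K + a) + 2² = (K + a) + 4 = 4 + K + a)
J = -36 (J = -9*4 = -36)
x(L) = -¼ (x(L) = 9/(-36) = 9*(-1/36) = -¼)
(S(1 - 3*4, 10) + x(0))² = ((4 + (1 - 3*4) + 10) - ¼)² = ((4 + (1 - 12) + 10) - ¼)² = ((4 - 11 + 10) - ¼)² = (3 - ¼)² = (11/4)² = 121/16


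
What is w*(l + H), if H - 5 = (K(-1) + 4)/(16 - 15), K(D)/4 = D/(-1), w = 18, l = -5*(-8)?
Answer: 954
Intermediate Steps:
l = 40
K(D) = -4*D (K(D) = 4*(D/(-1)) = 4*(D*(-1)) = 4*(-D) = -4*D)
H = 13 (H = 5 + (-4*(-1) + 4)/(16 - 15) = 5 + (4 + 4)/1 = 5 + 8*1 = 5 + 8 = 13)
w*(l + H) = 18*(40 + 13) = 18*53 = 954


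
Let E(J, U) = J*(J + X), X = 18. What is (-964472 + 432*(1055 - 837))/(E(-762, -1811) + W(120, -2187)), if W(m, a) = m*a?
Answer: -108787/38061 ≈ -2.8582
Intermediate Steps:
E(J, U) = J*(18 + J) (E(J, U) = J*(J + 18) = J*(18 + J))
W(m, a) = a*m
(-964472 + 432*(1055 - 837))/(E(-762, -1811) + W(120, -2187)) = (-964472 + 432*(1055 - 837))/(-762*(18 - 762) - 2187*120) = (-964472 + 432*218)/(-762*(-744) - 262440) = (-964472 + 94176)/(566928 - 262440) = -870296/304488 = -870296*1/304488 = -108787/38061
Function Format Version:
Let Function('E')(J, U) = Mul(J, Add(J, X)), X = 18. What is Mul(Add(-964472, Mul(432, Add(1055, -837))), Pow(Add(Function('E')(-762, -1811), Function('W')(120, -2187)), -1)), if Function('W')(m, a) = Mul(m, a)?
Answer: Rational(-108787, 38061) ≈ -2.8582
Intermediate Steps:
Function('E')(J, U) = Mul(J, Add(18, J)) (Function('E')(J, U) = Mul(J, Add(J, 18)) = Mul(J, Add(18, J)))
Function('W')(m, a) = Mul(a, m)
Mul(Add(-964472, Mul(432, Add(1055, -837))), Pow(Add(Function('E')(-762, -1811), Function('W')(120, -2187)), -1)) = Mul(Add(-964472, Mul(432, Add(1055, -837))), Pow(Add(Mul(-762, Add(18, -762)), Mul(-2187, 120)), -1)) = Mul(Add(-964472, Mul(432, 218)), Pow(Add(Mul(-762, -744), -262440), -1)) = Mul(Add(-964472, 94176), Pow(Add(566928, -262440), -1)) = Mul(-870296, Pow(304488, -1)) = Mul(-870296, Rational(1, 304488)) = Rational(-108787, 38061)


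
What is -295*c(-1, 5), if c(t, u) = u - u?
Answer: 0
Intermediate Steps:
c(t, u) = 0
-295*c(-1, 5) = -295*0 = 0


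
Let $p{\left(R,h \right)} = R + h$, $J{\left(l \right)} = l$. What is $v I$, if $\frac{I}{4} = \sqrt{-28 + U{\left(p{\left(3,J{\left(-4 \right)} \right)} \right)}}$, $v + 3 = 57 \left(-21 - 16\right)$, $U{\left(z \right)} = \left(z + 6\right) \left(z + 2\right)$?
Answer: $- 8448 i \sqrt{23} \approx - 40515.0 i$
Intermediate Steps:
$U{\left(z \right)} = \left(2 + z\right) \left(6 + z\right)$ ($U{\left(z \right)} = \left(6 + z\right) \left(2 + z\right) = \left(2 + z\right) \left(6 + z\right)$)
$v = -2112$ ($v = -3 + 57 \left(-21 - 16\right) = -3 + 57 \left(-37\right) = -3 - 2109 = -2112$)
$I = 4 i \sqrt{23}$ ($I = 4 \sqrt{-28 + \left(12 + \left(3 - 4\right)^{2} + 8 \left(3 - 4\right)\right)} = 4 \sqrt{-28 + \left(12 + \left(-1\right)^{2} + 8 \left(-1\right)\right)} = 4 \sqrt{-28 + \left(12 + 1 - 8\right)} = 4 \sqrt{-28 + 5} = 4 \sqrt{-23} = 4 i \sqrt{23} \approx 19.183 i$)
$v I = - 2112 \cdot 4 i \sqrt{23} = - 8448 i \sqrt{23}$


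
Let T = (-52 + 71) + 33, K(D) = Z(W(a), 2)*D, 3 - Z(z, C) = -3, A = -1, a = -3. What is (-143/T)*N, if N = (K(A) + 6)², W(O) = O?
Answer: 0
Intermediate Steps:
Z(z, C) = 6 (Z(z, C) = 3 - 1*(-3) = 3 + 3 = 6)
K(D) = 6*D
T = 52 (T = 19 + 33 = 52)
N = 0 (N = (6*(-1) + 6)² = (-6 + 6)² = 0² = 0)
(-143/T)*N = -143/52*0 = -143*1/52*0 = -11/4*0 = 0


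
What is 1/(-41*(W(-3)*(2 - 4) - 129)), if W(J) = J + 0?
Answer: 1/5043 ≈ 0.00019829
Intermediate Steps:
W(J) = J
1/(-41*(W(-3)*(2 - 4) - 129)) = 1/(-41*(-3*(2 - 4) - 129)) = 1/(-41*(-3*(-2) - 129)) = 1/(-41*(6 - 129)) = 1/(-41*(-123)) = 1/(-1*(-5043)) = 1/5043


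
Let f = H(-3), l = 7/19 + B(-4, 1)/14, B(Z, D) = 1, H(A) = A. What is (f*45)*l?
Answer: -15795/266 ≈ -59.380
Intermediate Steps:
l = 117/266 (l = 7/19 + 1/14 = 117/266 ≈ 0.43985)
f = -3
(f*45)*l = -3*45*(117/266) = -135*117/266 = -15795/266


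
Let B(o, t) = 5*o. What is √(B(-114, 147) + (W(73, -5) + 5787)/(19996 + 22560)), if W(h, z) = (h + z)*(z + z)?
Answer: I*√258015038507/21278 ≈ 23.872*I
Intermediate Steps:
W(h, z) = 2*z*(h + z) (W(h, z) = (h + z)*(2*z) = 2*z*(h + z))
√(B(-114, 147) + (W(73, -5) + 5787)/(19996 + 22560)) = √(5*(-114) + (2*(-5)*(73 - 5) + 5787)/(19996 + 22560)) = √(-570 + (2*(-5)*68 + 5787)/42556) = √(-570 + (-680 + 5787)*(1/42556)) = √(-570 + 5107*(1/42556)) = √(-570 + 5107/42556) = √(-24251813/42556) = I*√258015038507/21278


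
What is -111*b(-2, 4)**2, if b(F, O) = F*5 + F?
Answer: -15984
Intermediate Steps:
b(F, O) = 6*F (b(F, O) = 5*F + F = 6*F)
-111*b(-2, 4)**2 = -111*(6*(-2))**2 = -111*(-12)**2 = -111*144 = -15984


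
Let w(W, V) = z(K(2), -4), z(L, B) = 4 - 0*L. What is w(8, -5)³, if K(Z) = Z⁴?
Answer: 64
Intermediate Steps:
z(L, B) = 4 (z(L, B) = 4 - 1*0 = 4 + 0 = 4)
w(W, V) = 4
w(8, -5)³ = 4³ = 64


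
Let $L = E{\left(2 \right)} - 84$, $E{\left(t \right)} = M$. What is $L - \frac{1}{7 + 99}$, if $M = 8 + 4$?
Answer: $- \frac{7633}{106} \approx -72.009$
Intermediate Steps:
$M = 12$
$E{\left(t \right)} = 12$
$L = -72$ ($L = 12 - 84 = -72$)
$L - \frac{1}{7 + 99} = -72 - \frac{1}{7 + 99} = -72 - \frac{1}{106} = - \frac{7633}{106}$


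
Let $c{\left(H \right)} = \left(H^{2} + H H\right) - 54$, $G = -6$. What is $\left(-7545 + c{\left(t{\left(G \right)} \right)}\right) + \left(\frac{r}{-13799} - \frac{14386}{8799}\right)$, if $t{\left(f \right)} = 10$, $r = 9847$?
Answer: $- \frac{898652506166}{121417401} \approx -7401.4$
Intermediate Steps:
$c{\left(H \right)} = -54 + 2 H^{2}$ ($c{\left(H \right)} = \left(H^{2} + H^{2}\right) - 54 = 2 H^{2} - 54 = -54 + 2 H^{2}$)
$\left(-7545 + c{\left(t{\left(G \right)} \right)}\right) + \left(\frac{r}{-13799} - \frac{14386}{8799}\right) = \left(-7545 - \left(54 - 2 \cdot 10^{2}\right)\right) + \left(\frac{9847}{-13799} - \frac{14386}{8799}\right) = \left(-7545 + \left(-54 + 2 \cdot 100\right)\right) + \left(9847 \left(- \frac{1}{13799}\right) - \frac{14386}{8799}\right) = \left(-7545 + \left(-54 + 200\right)\right) - \frac{285156167}{121417401} = \left(-7545 + 146\right) - \frac{285156167}{121417401} = -7399 - \frac{285156167}{121417401} = - \frac{898652506166}{121417401}$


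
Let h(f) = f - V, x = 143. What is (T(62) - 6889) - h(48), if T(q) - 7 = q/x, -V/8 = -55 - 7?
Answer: -920000/143 ≈ -6433.6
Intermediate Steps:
V = 496 (V = -8*(-55 - 7) = -8*(-62) = 496)
h(f) = -496 + f (h(f) = f - 1*496 = f - 496 = -496 + f)
T(q) = 7 + q/143
(T(62) - 6889) - h(48) = ((7 + (1/143)*62) - 6889) - (-496 + 48) = ((7 + 62/143) - 6889) - 1*(-448) = (1063/143 - 6889) + 448 = -984064/143 + 448 = -920000/143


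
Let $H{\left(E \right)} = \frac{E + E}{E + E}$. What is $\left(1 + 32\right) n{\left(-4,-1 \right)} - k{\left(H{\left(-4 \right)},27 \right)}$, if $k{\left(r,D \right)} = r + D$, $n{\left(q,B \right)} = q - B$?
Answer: $-127$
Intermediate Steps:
$H{\left(E \right)} = 1$ ($H{\left(E \right)} = \frac{2 E}{2 E} = 2 E \frac{1}{2 E} = 1$)
$k{\left(r,D \right)} = D + r$
$\left(1 + 32\right) n{\left(-4,-1 \right)} - k{\left(H{\left(-4 \right)},27 \right)} = \left(1 + 32\right) \left(-4 - -1\right) - \left(27 + 1\right) = 33 \left(-4 + 1\right) - 28 = 33 \left(-3\right) - 28 = -99 - 28 = -127$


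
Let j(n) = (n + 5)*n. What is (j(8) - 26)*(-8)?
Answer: -624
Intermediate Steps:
j(n) = n*(5 + n) (j(n) = (5 + n)*n = n*(5 + n))
(j(8) - 26)*(-8) = (8*(5 + 8) - 26)*(-8) = (8*13 - 26)*(-8) = (104 - 26)*(-8) = 78*(-8) = -624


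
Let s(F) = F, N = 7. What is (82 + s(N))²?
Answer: 7921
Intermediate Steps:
(82 + s(N))² = (82 + 7)² = 89² = 7921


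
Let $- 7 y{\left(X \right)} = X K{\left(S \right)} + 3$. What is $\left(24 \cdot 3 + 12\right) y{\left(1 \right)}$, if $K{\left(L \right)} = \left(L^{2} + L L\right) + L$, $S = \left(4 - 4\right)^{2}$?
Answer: $-36$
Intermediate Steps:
$S = 0$ ($S = 0^{2} = 0$)
$K{\left(L \right)} = L + 2 L^{2}$ ($K{\left(L \right)} = \left(L^{2} + L^{2}\right) + L = 2 L^{2} + L = L + 2 L^{2}$)
$y{\left(X \right)} = - \frac{3}{7}$ ($y{\left(X \right)} = - \frac{X 0 \left(1 + 2 \cdot 0\right) + 3}{7} = - \frac{X 0 \left(1 + 0\right) + 3}{7} = - \frac{X 0 \cdot 1 + 3}{7} = - \frac{X 0 + 3}{7} = - \frac{0 + 3}{7} = \left(- \frac{1}{7}\right) 3 = - \frac{3}{7}$)
$\left(24 \cdot 3 + 12\right) y{\left(1 \right)} = \left(24 \cdot 3 + 12\right) \left(- \frac{3}{7}\right) = \left(72 + 12\right) \left(- \frac{3}{7}\right) = 84 \left(- \frac{3}{7}\right) = -36$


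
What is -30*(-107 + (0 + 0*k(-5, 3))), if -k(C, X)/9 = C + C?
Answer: 3210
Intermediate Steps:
k(C, X) = -18*C (k(C, X) = -9*(C + C) = -18*C)
-30*(-107 + (0 + 0*k(-5, 3))) = -30*(-107 + (0 + 0*(-18*(-5)))) = -30*(-107 + (0 + 0*90)) = -30*(-107 + (0 + 0)) = -30*(-107 + 0) = -30*(-107) = 3210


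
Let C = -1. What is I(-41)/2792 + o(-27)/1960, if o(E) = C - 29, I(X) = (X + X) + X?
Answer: -8121/136808 ≈ -0.059361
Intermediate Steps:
I(X) = 3*X (I(X) = 2*X + X = 3*X)
o(E) = -30 (o(E) = -1 - 29 = -30)
I(-41)/2792 + o(-27)/1960 = (3*(-41))/2792 - 30/1960 = -123*1/2792 - 30*1/1960 = -123/2792 - 3/196 = -8121/136808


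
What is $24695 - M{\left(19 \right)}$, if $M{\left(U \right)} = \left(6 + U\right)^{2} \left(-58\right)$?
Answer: $60945$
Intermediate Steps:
$M{\left(U \right)} = - 58 \left(6 + U\right)^{2}$
$24695 - M{\left(19 \right)} = 24695 - - 58 \left(6 + 19\right)^{2} = 24695 - - 58 \cdot 25^{2} = 24695 - \left(-58\right) 625 = 24695 - -36250 = 24695 + 36250 = 60945$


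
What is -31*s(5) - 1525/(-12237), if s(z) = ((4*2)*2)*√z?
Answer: 1525/12237 - 496*√5 ≈ -1109.0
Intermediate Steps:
s(z) = 16*√z (s(z) = (8*2)*√z = 16*√z)
-31*s(5) - 1525/(-12237) = -496*√5 - 1525/(-12237) = -496*√5 - 1525*(-1)/12237 = -496*√5 - 1*(-1525/12237) = -496*√5 + 1525/12237 = 1525/12237 - 496*√5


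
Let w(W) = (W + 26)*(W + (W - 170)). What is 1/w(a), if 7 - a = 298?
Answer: 1/199280 ≈ 5.0181e-6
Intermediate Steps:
a = -291 (a = 7 - 1*298 = 7 - 298 = -291)
w(W) = (-170 + 2*W)*(26 + W) (w(W) = (26 + W)*(W + (-170 + W)) = (26 + W)*(-170 + 2*W) = (-170 + 2*W)*(26 + W))
1/w(a) = 1/(-4420 - 118*(-291) + 2*(-291)²) = 1/(-4420 + 34338 + 2*84681) = 1/(-4420 + 34338 + 169362) = 1/199280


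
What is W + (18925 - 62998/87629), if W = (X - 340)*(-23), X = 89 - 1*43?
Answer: 2250863125/87629 ≈ 25686.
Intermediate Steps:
X = 46 (X = 89 - 43 = 46)
W = 6762 (W = (46 - 340)*(-23) = -294*(-23) = 6762)
W + (18925 - 62998/87629) = 6762 + (18925 - 62998/87629) = 6762 + 1658315827/87629 = 2250863125/87629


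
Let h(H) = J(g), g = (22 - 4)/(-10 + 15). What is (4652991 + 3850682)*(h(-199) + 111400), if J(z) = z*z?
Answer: 23685484495052/25 ≈ 9.4742e+11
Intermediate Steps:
g = 18/5 ≈ 3.6000
J(z) = z²
h(H) = 324/25 (h(H) = (18/5)² = 324/25)
(4652991 + 3850682)*(h(-199) + 111400) = (4652991 + 3850682)*(324/25 + 111400) = 8503673*(2785324/25) = 23685484495052/25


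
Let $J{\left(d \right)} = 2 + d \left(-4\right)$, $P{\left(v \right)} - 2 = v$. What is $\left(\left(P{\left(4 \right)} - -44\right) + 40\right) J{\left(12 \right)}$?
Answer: $-4140$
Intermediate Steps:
$P{\left(v \right)} = 2 + v$
$J{\left(d \right)} = 2 - 4 d$
$\left(\left(P{\left(4 \right)} - -44\right) + 40\right) J{\left(12 \right)} = \left(\left(\left(2 + 4\right) - -44\right) + 40\right) \left(2 - 48\right) = \left(\left(6 + 44\right) + 40\right) \left(2 - 48\right) = \left(50 + 40\right) \left(-46\right) = 90 \left(-46\right) = -4140$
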